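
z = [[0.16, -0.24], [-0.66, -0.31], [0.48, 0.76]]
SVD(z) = [[0.06, -0.66], [0.61, 0.61], [-0.79, 0.43]] @ diag([1.1148187699239462, 0.42435729076482115]) @ [[-0.69, -0.72],  [-0.72, 0.69]]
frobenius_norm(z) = 1.19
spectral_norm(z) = 1.11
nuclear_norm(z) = 1.54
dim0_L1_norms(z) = [1.3, 1.31]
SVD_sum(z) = [[-0.04,-0.04], [-0.47,-0.49], [0.61,0.63]] + [[0.2, -0.2], [-0.19, 0.18], [-0.13, 0.13]]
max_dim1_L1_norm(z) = 1.24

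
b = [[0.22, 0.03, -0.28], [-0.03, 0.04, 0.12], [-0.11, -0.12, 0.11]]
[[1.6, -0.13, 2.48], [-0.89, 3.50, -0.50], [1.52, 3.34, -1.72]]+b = [[1.82, -0.1, 2.2], [-0.92, 3.54, -0.38], [1.41, 3.22, -1.61]]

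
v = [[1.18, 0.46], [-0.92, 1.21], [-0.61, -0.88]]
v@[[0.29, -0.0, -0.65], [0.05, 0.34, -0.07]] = [[0.37, 0.16, -0.80], [-0.21, 0.41, 0.51], [-0.22, -0.30, 0.46]]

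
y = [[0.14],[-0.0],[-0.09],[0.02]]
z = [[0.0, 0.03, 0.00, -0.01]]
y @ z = [[0.00,0.0,0.0,-0.00], [0.00,0.0,0.00,0.0], [0.0,-0.0,0.00,0.0], [0.00,0.0,0.00,-0.0]]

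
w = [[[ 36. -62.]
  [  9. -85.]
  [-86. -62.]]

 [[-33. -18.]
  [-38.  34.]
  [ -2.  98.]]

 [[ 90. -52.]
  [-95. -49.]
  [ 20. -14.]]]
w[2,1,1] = -49.0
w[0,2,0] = -86.0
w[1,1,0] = -38.0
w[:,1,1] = [-85.0, 34.0, -49.0]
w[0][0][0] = 36.0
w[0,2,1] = -62.0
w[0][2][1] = -62.0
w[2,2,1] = -14.0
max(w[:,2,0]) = 20.0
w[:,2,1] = [-62.0, 98.0, -14.0]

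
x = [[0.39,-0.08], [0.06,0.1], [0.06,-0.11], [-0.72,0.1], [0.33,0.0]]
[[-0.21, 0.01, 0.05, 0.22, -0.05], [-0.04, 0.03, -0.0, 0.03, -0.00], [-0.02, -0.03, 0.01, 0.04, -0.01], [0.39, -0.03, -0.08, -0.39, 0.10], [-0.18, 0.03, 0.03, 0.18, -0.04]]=x @ [[-0.56,0.08,0.1,0.54,-0.13], [-0.09,0.28,-0.08,-0.06,0.03]]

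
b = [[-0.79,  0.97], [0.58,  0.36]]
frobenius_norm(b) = 1.43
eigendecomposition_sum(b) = [[-0.93, 0.6],[0.36, -0.23]] + [[0.14,0.37], [0.22,0.59]]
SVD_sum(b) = [[-0.84, 0.93], [0.08, -0.09]] + [[0.05, 0.04], [0.50, 0.45]]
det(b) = -0.85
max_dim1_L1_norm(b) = 1.76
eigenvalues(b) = [-1.16, 0.73]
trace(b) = -0.43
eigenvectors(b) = [[-0.93, -0.54], [0.36, -0.84]]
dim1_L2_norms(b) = [1.25, 0.68]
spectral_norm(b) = 1.26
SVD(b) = [[-1.00, 0.1], [0.10, 1.0]] @ diag([1.2552714587549392, 0.6747544478069392]) @ [[0.67, -0.74], [0.74, 0.67]]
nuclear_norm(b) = 1.93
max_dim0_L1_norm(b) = 1.37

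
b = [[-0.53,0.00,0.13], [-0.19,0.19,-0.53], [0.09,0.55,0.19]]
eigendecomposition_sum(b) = [[-0.54+0.00j, -0.05+0.00j, (0.06+0j)], [-0.06+0.00j, (-0.01+0j), (0.01+0j)], [(0.11-0j), 0.01-0.00j, -0.01-0.00j]] + [[0.01j,(0.02-0.03j),(0.03+0.02j)], [-0.07-0.01j,0.10+0.27j,(-0.27+0.1j)], [(-0.01+0.06j),(0.27-0.1j),(0.1+0.27j)]] + [[-0.01j, 0.02+0.03j, 0.03-0.02j], [-0.07+0.01j, 0.10-0.27j, -0.27-0.10j], [-0.01-0.06j, 0.27+0.10j, 0.10-0.27j]]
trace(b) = -0.15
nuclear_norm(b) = 1.73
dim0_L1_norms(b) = [0.81, 0.74, 0.85]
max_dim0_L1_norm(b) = 0.85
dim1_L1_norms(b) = [0.66, 0.91, 0.83]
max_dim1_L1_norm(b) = 0.91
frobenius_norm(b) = 1.00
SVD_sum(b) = [[-0.17,-0.07,-0.18], [-0.30,-0.12,-0.31], [0.23,0.09,0.24]] + [[-0.00, 0.01, -0.00],[-0.03, 0.33, -0.1],[-0.04, 0.44, -0.13]] + [[-0.36, 0.06, 0.32], [0.14, -0.02, -0.12], [-0.09, 0.02, 0.08]]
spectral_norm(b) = 0.62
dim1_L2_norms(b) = [0.55, 0.59, 0.59]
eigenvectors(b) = [[0.97+0.00j, (-0.06-0.08j), (-0.06+0.08j)], [(0.11+0j), (0.71+0j), (0.71-0j)], [(-0.2+0j), -0.7j, 0.7j]]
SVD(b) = [[-0.42,  0.02,  -0.91], [-0.72,  0.60,  0.35], [0.55,  0.8,  -0.24]] @ diag([0.617964199833567, 0.5798689510897572, 0.528651347568626]) @ [[0.66, 0.27, 0.7], [-0.09, 0.96, -0.28], [0.74, -0.13, -0.66]]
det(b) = -0.19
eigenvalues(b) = [(-0.56+0j), (0.2+0.55j), (0.2-0.55j)]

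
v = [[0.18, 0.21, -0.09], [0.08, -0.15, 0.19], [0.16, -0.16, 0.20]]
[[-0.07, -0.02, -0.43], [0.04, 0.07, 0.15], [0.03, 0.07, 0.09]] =v@[[-0.14, -0.01, -0.96],[-0.15, 0.13, -1.10],[0.15, 0.47, 0.34]]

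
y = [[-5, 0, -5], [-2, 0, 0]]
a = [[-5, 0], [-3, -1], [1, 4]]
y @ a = [[20, -20], [10, 0]]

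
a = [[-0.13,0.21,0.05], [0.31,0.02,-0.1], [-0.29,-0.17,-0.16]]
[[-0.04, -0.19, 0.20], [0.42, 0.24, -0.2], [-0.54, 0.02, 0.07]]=a @ [[1.38,0.56,-0.63], [0.61,-0.37,0.53], [0.23,-0.72,0.12]]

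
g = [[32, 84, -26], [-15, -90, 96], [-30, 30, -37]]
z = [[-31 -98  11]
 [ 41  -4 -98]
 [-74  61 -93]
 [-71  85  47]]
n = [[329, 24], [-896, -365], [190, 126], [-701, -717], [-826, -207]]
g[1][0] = -15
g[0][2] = -26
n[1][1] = -365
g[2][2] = -37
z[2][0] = -74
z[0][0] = -31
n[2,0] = 190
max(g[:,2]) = 96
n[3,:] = [-701, -717]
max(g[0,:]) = 84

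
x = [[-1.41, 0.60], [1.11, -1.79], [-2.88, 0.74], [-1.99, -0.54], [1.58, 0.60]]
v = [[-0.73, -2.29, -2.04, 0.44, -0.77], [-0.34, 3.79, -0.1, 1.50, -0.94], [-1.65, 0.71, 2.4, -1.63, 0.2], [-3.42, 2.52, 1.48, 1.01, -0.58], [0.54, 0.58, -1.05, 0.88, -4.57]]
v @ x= [[2.27, 1.45],[0.5, -8.44],[-0.24, 0.52],[0.43, -6.36],[-6.07, -4.71]]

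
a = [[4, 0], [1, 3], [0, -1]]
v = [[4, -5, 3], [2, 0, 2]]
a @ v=[[16, -20, 12], [10, -5, 9], [-2, 0, -2]]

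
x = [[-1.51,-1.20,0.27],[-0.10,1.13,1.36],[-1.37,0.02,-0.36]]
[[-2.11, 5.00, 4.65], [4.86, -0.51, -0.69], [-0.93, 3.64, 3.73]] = x @ [[0.19, -2.69, -2.67], [1.96, -0.77, -0.57], [1.96, 0.07, -0.23]]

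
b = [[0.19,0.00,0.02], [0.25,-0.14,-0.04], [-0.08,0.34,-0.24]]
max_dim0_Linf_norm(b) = 0.34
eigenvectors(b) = [[0.79+0.00j, (0.04+0.01j), (0.04-0.01j)], [0.55+0.00j, (-0.12-0.34j), -0.12+0.34j], [0.28+0.00j, (-0.93+0j), (-0.93-0j)]]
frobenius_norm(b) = 0.55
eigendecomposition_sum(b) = [[(0.19+0j), 0.01+0.00j, (0.01+0j)],[0.13+0.00j, 0.01+0.00j, 0.01+0.00j],[(0.07+0j), 0.00+0.00j, 0.00+0.00j]] + [[0.00+0.01j, (-0-0.01j), (0.01+0j)], [(0.06-0.05j), (-0.07+0.09j), (-0.02-0.04j)], [(-0.07-0.19j), (0.17+0.26j), -0.12+0.02j]] + [[0.00-0.01j, -0.00+0.01j, (0.01-0j)], [0.06+0.05j, -0.07-0.09j, -0.02+0.04j], [-0.07+0.19j, 0.17-0.26j, (-0.12-0.02j)]]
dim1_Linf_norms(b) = [0.19, 0.25, 0.34]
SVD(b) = [[-0.22, 0.53, -0.82],[-0.46, 0.69, 0.57],[0.86, 0.5, 0.1]] @ diag([0.4640156277773597, 0.2792742073742092, 0.08059413299918256]) @ [[-0.48, 0.77, -0.42],[0.83, 0.26, -0.49],[-0.27, -0.58, -0.77]]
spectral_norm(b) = 0.46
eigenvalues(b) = [(0.2+0j), (-0.19+0.12j), (-0.19-0.12j)]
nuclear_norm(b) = 0.82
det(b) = 0.01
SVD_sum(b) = [[0.05, -0.08, 0.04], [0.1, -0.16, 0.09], [-0.19, 0.31, -0.17]] + [[0.12, 0.04, -0.07], [0.16, 0.05, -0.09], [0.12, 0.04, -0.07]] + [[0.02,  0.04,  0.05], [-0.01,  -0.03,  -0.04], [-0.0,  -0.0,  -0.01]]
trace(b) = -0.19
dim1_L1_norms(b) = [0.21, 0.43, 0.66]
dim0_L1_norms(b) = [0.52, 0.48, 0.3]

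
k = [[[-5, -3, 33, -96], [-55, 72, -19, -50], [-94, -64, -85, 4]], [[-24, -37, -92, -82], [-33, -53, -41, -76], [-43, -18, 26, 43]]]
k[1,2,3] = 43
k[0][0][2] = 33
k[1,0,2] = -92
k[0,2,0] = -94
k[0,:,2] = [33, -19, -85]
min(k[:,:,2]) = -92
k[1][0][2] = -92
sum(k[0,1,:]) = -52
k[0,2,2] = -85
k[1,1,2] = -41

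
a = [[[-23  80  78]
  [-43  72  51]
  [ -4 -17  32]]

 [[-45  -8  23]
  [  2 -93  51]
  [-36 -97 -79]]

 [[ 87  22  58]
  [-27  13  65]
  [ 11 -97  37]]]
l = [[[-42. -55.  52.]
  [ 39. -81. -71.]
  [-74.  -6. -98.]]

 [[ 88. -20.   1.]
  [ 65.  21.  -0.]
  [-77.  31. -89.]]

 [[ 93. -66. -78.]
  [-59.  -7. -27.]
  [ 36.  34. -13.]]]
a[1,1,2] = 51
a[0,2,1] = -17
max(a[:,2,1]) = -17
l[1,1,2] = -0.0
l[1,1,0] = 65.0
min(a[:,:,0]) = -45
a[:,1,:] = [[-43, 72, 51], [2, -93, 51], [-27, 13, 65]]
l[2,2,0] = 36.0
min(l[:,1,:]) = -81.0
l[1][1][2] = -0.0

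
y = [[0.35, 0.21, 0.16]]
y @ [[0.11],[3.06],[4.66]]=[[1.43]]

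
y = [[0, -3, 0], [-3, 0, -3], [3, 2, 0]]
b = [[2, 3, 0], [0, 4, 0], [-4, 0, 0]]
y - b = [[-2, -6, 0], [-3, -4, -3], [7, 2, 0]]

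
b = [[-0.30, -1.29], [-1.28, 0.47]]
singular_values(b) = [1.43, 1.26]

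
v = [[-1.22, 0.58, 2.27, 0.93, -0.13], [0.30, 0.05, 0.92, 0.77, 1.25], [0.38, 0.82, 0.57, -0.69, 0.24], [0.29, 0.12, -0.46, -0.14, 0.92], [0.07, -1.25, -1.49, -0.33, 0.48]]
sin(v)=[[-0.68,0.90,1.57,0.36,-0.21], [0.45,0.50,1.31,0.77,1.36], [0.19,0.69,0.55,-0.47,-0.05], [0.31,0.37,0.1,0.03,1.12], [0.15,-1.17,-1.02,-0.31,1.14]]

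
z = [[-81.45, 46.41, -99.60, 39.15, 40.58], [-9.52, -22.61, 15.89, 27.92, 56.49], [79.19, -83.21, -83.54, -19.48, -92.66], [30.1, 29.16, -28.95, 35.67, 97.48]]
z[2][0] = 79.19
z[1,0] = -9.52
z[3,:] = [30.1, 29.16, -28.95, 35.67, 97.48]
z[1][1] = -22.61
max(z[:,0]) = 79.19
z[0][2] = -99.6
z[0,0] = -81.45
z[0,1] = 46.41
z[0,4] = 40.58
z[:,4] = [40.58, 56.49, -92.66, 97.48]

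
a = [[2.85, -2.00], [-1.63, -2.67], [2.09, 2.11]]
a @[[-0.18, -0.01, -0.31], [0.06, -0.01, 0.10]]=[[-0.63, -0.01, -1.08],[0.13, 0.04, 0.24],[-0.25, -0.04, -0.44]]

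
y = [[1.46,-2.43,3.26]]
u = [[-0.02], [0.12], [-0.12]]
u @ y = [[-0.03, 0.05, -0.07],[0.18, -0.29, 0.39],[-0.18, 0.29, -0.39]]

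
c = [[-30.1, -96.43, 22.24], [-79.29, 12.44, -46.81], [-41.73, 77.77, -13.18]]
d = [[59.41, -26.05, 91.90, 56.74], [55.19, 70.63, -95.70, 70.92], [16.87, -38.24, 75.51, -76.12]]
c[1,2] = -46.81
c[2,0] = -41.73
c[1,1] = 12.44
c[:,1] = [-96.43, 12.44, 77.77]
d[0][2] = 91.9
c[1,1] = 12.44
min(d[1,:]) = -95.7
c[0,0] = -30.1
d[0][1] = -26.05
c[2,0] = -41.73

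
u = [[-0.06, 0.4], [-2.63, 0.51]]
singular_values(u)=[2.68, 0.38]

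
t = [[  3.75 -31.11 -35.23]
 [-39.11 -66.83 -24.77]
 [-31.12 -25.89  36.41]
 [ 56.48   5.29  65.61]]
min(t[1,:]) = -66.83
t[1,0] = -39.11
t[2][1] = -25.89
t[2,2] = 36.41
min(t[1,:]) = -66.83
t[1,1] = -66.83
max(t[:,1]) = 5.29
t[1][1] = -66.83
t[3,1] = 5.29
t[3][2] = 65.61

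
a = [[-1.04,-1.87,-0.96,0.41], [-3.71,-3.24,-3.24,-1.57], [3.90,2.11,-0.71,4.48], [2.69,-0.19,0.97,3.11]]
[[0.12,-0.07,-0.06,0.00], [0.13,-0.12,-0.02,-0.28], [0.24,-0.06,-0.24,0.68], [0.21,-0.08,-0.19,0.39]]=a @ [[0.11,-0.09,-0.07,-0.01], [-0.09,0.07,0.05,0.04], [-0.07,0.05,0.04,-0.01], [-0.01,0.04,-0.01,0.14]]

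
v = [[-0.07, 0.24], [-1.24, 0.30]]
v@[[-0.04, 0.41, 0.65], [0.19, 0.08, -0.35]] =[[0.05, -0.01, -0.13], [0.11, -0.48, -0.91]]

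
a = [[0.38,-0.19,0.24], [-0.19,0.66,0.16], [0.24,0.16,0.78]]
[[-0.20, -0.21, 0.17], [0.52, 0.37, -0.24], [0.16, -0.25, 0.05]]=a@[[-0.28, 0.12, 0.26],[0.67, 0.71, -0.30],[0.16, -0.5, 0.05]]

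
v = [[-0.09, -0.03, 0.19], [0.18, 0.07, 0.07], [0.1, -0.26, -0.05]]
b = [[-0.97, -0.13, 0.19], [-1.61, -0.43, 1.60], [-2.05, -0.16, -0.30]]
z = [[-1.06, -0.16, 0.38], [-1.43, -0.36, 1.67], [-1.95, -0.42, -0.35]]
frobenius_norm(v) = 0.41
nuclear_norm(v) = 0.70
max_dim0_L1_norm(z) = 4.44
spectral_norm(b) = 2.95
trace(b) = -1.70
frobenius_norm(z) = 3.22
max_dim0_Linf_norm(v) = 0.26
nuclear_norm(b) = 4.34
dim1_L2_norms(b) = [1.0, 2.31, 2.08]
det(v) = -0.01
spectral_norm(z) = 2.87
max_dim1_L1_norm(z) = 3.46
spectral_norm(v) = 0.29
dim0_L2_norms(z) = [2.64, 0.58, 1.75]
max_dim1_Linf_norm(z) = 1.95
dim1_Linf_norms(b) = [0.97, 1.61, 2.05]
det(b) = -0.00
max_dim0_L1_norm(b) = 4.63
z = v + b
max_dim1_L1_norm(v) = 0.41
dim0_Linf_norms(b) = [2.05, 0.43, 1.6]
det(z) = -0.31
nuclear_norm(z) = 4.40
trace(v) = -0.07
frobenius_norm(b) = 3.26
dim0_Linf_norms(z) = [1.95, 0.42, 1.67]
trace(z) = -1.77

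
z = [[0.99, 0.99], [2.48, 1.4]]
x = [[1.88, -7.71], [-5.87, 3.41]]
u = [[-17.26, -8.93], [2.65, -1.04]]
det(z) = -1.07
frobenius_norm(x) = 10.44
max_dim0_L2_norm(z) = 2.67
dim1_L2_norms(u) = [19.43, 2.85]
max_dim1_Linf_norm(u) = 17.26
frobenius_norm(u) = 19.64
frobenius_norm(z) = 3.17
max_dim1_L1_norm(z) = 3.88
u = x @ z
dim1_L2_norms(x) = [7.94, 6.79]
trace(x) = 5.29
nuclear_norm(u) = 21.66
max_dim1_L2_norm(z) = 2.85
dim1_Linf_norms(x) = [7.71, 5.87]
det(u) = 41.61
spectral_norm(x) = 9.63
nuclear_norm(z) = 3.49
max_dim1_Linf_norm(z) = 2.48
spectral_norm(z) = 3.16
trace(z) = 2.39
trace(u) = -18.30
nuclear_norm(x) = 13.67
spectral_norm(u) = 19.52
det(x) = -38.85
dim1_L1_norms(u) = [26.19, 3.69]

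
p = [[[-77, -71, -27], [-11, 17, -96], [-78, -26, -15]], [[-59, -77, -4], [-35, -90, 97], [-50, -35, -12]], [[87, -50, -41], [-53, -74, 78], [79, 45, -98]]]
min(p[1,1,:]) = -90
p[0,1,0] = -11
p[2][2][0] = 79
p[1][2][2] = -12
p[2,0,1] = -50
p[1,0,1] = -77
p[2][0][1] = -50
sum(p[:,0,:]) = -319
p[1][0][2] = -4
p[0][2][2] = -15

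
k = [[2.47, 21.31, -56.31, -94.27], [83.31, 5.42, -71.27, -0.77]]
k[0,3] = -94.27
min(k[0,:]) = -94.27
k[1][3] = -0.77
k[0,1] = 21.31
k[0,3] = -94.27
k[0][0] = 2.47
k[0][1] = 21.31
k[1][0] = 83.31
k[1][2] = -71.27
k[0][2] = -56.31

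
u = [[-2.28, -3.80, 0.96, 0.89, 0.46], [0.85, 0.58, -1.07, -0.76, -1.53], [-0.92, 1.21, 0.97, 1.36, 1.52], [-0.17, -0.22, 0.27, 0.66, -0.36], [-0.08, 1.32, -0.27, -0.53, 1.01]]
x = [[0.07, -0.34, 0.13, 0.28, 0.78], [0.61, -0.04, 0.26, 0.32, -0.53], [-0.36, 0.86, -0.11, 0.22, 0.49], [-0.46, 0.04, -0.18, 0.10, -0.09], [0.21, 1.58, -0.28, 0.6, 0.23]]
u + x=[[-2.21, -4.14, 1.09, 1.17, 1.24], [1.46, 0.54, -0.81, -0.44, -2.06], [-1.28, 2.07, 0.86, 1.58, 2.01], [-0.63, -0.18, 0.09, 0.76, -0.45], [0.13, 2.9, -0.55, 0.07, 1.24]]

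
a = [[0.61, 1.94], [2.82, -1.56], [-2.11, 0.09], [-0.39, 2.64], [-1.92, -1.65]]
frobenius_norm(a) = 5.70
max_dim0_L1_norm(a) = 7.88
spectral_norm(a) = 4.19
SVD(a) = [[0.16, 0.5], [-0.76, 0.12], [0.41, -0.31], [0.45, 0.48], [0.13, -0.64]] @ diag([4.192061145801261, 3.8651162142765414]) @ [[-0.80,0.6],[0.6,0.8]]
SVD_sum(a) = [[-0.55, 0.41], [2.54, -1.92], [-1.39, 1.05], [-1.52, 1.15], [-0.43, 0.32]] + [[1.16, 1.53], [0.28, 0.36], [-0.72, -0.96], [1.13, 1.49], [-1.49, -1.97]]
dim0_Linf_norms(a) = [2.82, 2.64]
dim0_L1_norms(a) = [7.85, 7.88]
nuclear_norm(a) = 8.06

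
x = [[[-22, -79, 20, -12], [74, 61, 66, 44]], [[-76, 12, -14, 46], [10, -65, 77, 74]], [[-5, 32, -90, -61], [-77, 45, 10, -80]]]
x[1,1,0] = 10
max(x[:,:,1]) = 61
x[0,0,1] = -79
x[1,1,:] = [10, -65, 77, 74]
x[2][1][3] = -80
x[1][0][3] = 46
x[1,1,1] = -65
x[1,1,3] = 74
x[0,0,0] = -22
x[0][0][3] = -12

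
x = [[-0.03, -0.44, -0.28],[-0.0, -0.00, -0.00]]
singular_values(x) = [0.52, -0.0]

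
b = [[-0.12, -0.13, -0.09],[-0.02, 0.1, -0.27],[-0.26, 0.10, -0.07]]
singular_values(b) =[0.35, 0.23, 0.17]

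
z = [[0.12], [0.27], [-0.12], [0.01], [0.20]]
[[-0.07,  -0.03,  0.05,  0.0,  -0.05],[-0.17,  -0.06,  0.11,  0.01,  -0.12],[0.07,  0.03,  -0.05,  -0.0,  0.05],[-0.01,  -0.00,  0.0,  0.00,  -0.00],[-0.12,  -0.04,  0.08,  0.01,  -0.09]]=z@[[-0.62, -0.22, 0.39, 0.04, -0.44]]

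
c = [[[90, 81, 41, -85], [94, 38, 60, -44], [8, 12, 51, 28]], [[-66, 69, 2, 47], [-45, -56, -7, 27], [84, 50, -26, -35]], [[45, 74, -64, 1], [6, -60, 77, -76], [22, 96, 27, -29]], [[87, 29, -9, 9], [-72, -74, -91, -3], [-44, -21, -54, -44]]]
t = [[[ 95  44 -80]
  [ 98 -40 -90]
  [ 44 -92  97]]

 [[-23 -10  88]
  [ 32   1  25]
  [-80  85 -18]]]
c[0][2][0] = 8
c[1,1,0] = -45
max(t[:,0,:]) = 95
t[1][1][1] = 1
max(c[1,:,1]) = 69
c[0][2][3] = 28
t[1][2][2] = -18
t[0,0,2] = -80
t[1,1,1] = 1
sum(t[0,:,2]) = -73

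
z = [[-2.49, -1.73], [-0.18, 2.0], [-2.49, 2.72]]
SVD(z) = [[-0.01, 0.94], [-0.43, -0.31], [-0.9, 0.14]] @ diag([4.04993656647937, 3.2282989030592097]) @ [[0.58, -0.81], [-0.81, -0.58]]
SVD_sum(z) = [[-0.02,0.03], [-1.01,1.41], [-2.12,2.98]] + [[-2.47, -1.76], [0.83, 0.59], [-0.37, -0.26]]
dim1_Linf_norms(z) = [2.49, 2.0, 2.72]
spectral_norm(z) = 4.05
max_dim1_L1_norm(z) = 5.21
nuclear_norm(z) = 7.28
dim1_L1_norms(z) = [4.22, 2.18, 5.21]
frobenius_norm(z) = 5.18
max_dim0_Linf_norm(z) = 2.72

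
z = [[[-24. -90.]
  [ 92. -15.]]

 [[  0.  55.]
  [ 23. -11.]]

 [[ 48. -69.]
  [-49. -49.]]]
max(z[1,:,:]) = 55.0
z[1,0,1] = 55.0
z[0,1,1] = -15.0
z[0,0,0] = -24.0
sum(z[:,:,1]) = -179.0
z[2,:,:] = [[48.0, -69.0], [-49.0, -49.0]]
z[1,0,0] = 0.0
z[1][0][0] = 0.0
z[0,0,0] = -24.0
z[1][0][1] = 55.0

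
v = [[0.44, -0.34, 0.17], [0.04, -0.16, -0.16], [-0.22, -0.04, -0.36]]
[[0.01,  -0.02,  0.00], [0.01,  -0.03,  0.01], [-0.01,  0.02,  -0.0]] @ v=[[0.00, -0.0, 0.0], [0.00, 0.0, 0.0], [-0.0, 0.00, -0.00]]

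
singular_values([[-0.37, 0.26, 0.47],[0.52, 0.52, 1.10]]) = [1.38, 0.53]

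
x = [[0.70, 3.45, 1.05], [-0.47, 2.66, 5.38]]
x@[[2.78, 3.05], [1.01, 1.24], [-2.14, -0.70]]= [[3.18, 5.68], [-10.13, -1.90]]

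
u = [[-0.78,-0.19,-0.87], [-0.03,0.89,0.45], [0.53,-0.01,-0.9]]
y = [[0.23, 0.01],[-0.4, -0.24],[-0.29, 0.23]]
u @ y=[[0.15, -0.16], [-0.49, -0.11], [0.39, -0.2]]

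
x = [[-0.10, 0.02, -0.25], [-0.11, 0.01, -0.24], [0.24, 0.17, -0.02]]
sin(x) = [[-0.10, 0.02, -0.25], [-0.11, 0.01, -0.24], [0.24, 0.17, -0.02]]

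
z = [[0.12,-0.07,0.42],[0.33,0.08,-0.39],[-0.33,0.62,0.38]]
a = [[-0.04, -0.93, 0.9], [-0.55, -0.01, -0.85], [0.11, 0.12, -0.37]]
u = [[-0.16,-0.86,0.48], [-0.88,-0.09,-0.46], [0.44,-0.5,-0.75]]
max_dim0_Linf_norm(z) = 0.62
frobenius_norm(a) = 1.69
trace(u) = -1.00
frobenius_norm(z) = 1.05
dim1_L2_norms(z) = [0.44, 0.52, 0.8]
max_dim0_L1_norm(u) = 1.69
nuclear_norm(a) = 2.44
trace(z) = 0.58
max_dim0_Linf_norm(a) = 0.93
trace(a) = -0.42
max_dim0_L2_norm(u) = 1.0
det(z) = 0.13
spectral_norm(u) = 1.00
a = u + z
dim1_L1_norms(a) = [1.87, 1.41, 0.6]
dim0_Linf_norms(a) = [0.55, 0.93, 0.9]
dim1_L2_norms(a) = [1.29, 1.01, 0.4]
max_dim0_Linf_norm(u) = 0.88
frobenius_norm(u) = 1.73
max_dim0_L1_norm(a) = 2.12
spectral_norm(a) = 1.51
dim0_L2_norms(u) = [1.0, 1.0, 1.0]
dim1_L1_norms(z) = [0.61, 0.8, 1.33]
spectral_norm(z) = 0.87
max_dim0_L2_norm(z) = 0.69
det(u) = 1.00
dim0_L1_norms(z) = [0.78, 0.77, 1.19]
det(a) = 0.21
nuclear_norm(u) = 3.00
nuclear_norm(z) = 1.67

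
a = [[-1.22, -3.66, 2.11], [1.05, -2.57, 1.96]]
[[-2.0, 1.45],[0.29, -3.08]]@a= [[3.96, 3.59, -1.38], [-3.59, 6.85, -5.42]]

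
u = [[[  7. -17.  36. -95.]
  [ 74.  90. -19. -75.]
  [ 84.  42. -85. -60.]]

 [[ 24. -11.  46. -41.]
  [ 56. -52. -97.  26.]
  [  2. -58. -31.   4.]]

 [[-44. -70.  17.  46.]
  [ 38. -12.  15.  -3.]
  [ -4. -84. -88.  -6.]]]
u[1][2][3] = 4.0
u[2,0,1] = -70.0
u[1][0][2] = 46.0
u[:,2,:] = [[84.0, 42.0, -85.0, -60.0], [2.0, -58.0, -31.0, 4.0], [-4.0, -84.0, -88.0, -6.0]]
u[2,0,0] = -44.0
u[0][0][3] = -95.0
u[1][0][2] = 46.0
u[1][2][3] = 4.0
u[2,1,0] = 38.0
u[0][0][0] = 7.0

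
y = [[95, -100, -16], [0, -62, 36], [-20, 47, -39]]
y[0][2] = -16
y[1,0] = 0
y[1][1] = -62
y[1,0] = 0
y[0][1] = -100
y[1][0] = 0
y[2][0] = -20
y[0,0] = 95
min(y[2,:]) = -39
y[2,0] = -20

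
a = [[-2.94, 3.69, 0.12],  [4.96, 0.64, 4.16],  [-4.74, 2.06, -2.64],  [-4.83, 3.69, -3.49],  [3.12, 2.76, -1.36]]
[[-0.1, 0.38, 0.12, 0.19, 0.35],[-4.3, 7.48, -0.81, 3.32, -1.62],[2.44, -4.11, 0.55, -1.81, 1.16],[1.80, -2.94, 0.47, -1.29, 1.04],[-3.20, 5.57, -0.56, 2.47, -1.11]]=a@ [[-0.64, 1.09, -0.13, 0.48, -0.27], [-0.53, 0.96, -0.07, 0.43, -0.12], [-0.19, 0.35, -0.03, 0.16, -0.05]]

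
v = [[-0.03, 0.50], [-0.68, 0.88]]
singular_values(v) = [1.19, 0.26]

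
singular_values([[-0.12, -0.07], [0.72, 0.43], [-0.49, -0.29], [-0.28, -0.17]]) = [1.07, 0.0]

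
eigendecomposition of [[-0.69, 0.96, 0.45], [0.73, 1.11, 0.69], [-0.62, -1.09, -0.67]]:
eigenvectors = [[0.86, -0.26, -0.10],[-0.4, -0.70, -0.48],[0.31, 0.66, 0.87]]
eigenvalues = [-0.98, 0.73, -0.01]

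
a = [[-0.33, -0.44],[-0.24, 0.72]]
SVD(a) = [[-0.50, 0.87], [0.87, 0.50]] @ diag([0.8446258858295332, 0.4063337458133108]) @ [[-0.05, 1.0], [-1.00, -0.05]]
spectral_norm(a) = 0.84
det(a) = -0.34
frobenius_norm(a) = 0.94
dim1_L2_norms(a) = [0.55, 0.76]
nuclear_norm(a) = 1.25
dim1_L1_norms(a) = [0.77, 0.96]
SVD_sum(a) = [[0.02, -0.42], [-0.04, 0.73]] + [[-0.35, -0.02], [-0.20, -0.01]]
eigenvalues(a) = [-0.42, 0.81]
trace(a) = 0.39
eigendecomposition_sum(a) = [[-0.39, -0.15], [-0.08, -0.03]] + [[0.06, -0.29], [-0.16, 0.75]]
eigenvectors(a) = [[-0.98,0.36], [-0.21,-0.93]]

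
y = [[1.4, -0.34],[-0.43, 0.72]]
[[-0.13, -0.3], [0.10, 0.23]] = y@[[-0.07, -0.16], [0.10, 0.23]]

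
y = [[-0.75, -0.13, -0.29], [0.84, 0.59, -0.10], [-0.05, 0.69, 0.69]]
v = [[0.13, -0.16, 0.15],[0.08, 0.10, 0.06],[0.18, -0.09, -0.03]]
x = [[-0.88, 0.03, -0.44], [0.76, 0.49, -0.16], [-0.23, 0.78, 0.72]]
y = x + v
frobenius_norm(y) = 1.64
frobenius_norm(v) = 0.36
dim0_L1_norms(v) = [0.39, 0.35, 0.24]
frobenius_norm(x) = 1.73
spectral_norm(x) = 1.24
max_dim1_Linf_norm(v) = 0.18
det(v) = -0.01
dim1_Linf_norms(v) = [0.16, 0.1, 0.18]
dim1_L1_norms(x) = [1.35, 1.41, 1.73]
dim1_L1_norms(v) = [0.44, 0.24, 0.3]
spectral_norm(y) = 1.33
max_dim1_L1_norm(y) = 1.53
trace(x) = 0.33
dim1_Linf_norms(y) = [0.75, 0.84, 0.69]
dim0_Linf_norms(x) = [0.88, 0.78, 0.72]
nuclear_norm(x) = 2.87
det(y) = -0.46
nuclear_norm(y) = 2.60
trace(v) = 0.20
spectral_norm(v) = 0.30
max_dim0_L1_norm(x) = 1.87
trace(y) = 0.53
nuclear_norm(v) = 0.57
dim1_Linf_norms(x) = [0.88, 0.76, 0.78]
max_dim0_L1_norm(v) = 0.39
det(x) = -0.75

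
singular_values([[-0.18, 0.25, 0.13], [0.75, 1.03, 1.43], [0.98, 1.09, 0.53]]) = [2.4, 0.61, 0.28]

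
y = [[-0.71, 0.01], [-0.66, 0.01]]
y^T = [[-0.71, -0.66], [0.01, 0.01]]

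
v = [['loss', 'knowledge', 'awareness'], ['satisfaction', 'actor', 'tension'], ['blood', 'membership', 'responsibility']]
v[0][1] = 'knowledge'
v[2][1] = 'membership'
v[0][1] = 'knowledge'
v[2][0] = 'blood'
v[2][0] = 'blood'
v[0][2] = 'awareness'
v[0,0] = 'loss'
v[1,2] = 'tension'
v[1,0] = 'satisfaction'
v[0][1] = 'knowledge'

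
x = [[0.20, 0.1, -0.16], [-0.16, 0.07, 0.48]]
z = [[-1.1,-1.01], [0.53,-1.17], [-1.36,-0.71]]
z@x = [[-0.06, -0.18, -0.31],[0.29, -0.03, -0.65],[-0.16, -0.19, -0.12]]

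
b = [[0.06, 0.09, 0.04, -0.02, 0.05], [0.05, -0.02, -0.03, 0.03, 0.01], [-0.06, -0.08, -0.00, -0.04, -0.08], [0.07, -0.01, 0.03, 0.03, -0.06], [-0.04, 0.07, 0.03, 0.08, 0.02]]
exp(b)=[[1.06, 0.09, 0.04, -0.02, 0.05], [0.05, 0.98, -0.03, 0.03, 0.01], [-0.06, -0.08, 1.00, -0.04, -0.08], [0.07, -0.01, 0.03, 1.03, -0.06], [-0.04, 0.07, 0.03, 0.08, 1.02]]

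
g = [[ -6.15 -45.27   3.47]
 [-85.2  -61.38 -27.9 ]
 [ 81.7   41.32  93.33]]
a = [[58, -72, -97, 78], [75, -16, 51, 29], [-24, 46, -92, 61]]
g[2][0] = 81.7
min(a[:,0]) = -24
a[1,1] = -16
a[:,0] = [58, 75, -24]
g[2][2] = 93.33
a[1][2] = 51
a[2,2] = -92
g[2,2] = 93.33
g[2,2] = 93.33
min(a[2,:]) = -92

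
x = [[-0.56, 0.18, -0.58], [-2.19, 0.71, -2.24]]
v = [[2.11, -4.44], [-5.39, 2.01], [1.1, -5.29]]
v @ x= [[8.54, -2.77, 8.72], [-1.38, 0.46, -1.38], [10.97, -3.56, 11.21]]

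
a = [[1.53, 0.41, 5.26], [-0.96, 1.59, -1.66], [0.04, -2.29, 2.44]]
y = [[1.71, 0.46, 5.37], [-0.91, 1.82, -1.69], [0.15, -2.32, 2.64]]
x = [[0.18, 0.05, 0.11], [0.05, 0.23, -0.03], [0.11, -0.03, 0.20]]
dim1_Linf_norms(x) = [0.18, 0.23, 0.2]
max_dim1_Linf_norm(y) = 5.37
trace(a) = 5.56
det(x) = 0.00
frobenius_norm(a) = 6.90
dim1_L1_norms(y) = [7.54, 4.42, 5.11]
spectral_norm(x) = 0.30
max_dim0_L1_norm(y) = 9.7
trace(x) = 0.61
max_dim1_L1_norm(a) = 7.2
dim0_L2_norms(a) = [1.81, 2.82, 6.03]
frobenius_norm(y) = 7.17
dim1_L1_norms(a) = [7.2, 4.21, 4.77]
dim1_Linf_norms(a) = [5.26, 1.66, 2.44]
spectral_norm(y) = 6.58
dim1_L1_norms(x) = [0.34, 0.31, 0.34]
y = x + a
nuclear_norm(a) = 9.70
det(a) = 12.28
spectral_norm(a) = 6.34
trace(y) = 6.17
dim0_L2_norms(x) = [0.22, 0.24, 0.23]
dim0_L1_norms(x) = [0.34, 0.31, 0.34]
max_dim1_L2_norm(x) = 0.24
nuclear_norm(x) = 0.61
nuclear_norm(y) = 10.02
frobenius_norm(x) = 0.40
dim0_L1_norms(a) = [2.53, 4.29, 9.36]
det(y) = 12.37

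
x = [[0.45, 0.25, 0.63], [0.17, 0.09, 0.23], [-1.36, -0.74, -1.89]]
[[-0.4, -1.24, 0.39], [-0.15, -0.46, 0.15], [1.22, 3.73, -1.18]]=x@ [[-0.13, -1.71, 1.36], [0.18, 0.12, -0.95], [-0.62, -0.79, 0.02]]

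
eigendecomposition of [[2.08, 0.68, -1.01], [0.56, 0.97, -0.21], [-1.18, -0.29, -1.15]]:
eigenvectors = [[0.27,-0.89,-0.38], [0.02,-0.33,0.92], [0.96,0.3,0.10]]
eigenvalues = [-1.49, 2.67, 0.71]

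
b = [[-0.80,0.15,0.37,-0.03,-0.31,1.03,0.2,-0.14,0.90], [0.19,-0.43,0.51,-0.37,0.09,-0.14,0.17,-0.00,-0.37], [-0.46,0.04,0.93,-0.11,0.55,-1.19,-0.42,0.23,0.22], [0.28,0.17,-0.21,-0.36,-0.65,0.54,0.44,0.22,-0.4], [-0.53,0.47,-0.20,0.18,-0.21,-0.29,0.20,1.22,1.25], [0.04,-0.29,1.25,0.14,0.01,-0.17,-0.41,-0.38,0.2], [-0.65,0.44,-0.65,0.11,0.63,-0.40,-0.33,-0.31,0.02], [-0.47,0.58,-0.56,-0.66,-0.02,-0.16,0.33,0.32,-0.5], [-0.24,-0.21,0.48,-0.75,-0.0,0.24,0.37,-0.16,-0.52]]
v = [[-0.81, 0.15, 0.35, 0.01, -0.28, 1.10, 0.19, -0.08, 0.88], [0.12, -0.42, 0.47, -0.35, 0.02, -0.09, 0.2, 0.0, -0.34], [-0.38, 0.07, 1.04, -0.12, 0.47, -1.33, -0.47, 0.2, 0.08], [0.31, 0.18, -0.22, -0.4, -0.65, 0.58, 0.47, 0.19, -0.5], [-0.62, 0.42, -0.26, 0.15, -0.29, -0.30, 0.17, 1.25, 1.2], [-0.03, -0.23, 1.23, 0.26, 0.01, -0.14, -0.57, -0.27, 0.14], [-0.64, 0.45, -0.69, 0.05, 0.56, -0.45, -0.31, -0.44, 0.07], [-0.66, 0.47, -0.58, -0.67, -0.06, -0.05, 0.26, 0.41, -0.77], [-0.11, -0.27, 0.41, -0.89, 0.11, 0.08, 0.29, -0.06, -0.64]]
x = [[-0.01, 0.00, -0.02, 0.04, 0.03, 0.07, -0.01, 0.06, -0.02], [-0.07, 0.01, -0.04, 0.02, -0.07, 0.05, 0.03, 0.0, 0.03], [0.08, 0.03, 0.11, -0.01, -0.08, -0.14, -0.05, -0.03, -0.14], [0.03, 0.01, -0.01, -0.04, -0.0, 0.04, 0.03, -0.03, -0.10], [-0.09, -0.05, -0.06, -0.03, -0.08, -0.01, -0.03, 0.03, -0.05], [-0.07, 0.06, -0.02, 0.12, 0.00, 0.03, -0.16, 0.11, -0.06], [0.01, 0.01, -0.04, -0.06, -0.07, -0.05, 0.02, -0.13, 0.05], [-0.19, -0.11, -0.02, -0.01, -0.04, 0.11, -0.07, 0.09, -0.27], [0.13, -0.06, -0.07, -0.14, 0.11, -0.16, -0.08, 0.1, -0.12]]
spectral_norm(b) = 2.33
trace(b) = -1.57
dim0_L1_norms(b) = [3.66, 2.78, 5.16, 2.71, 2.47, 4.16, 2.87, 2.98, 4.38]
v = b + x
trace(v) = -1.56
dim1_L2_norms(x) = [0.11, 0.13, 0.26, 0.13, 0.16, 0.26, 0.18, 0.39, 0.34]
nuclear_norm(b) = 9.97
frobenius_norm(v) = 4.51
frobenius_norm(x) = 0.71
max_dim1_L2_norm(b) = 1.95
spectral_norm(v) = 2.46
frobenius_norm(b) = 4.35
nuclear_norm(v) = 10.85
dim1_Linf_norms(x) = [0.07, 0.07, 0.14, 0.1, 0.09, 0.16, 0.13, 0.27, 0.16]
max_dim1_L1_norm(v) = 4.66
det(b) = -0.00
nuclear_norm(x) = 1.64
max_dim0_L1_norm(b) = 5.16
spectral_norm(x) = 0.45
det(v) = -0.05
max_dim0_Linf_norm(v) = 1.33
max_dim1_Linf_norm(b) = 1.25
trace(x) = 0.01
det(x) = -0.00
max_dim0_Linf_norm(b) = 1.25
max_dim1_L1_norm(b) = 4.55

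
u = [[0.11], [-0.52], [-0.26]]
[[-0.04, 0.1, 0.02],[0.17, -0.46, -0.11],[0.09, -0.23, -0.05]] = u@[[-0.33, 0.89, 0.21]]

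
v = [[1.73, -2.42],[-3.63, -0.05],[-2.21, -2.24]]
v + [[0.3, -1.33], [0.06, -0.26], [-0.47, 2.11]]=[[2.03, -3.75], [-3.57, -0.31], [-2.68, -0.13]]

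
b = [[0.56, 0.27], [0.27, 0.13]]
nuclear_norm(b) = 0.69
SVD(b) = [[-0.9, -0.43], [-0.43, 0.90]] @ diag([0.6901448971084464, 0.00014489710844633997]) @ [[-0.90, -0.43], [0.43, -0.90]]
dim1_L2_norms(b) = [0.62, 0.3]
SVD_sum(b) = [[0.56, 0.27], [0.27, 0.13]] + [[-0.00, 0.00], [0.00, -0.0]]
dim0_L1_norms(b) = [0.83, 0.4]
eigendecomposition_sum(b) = [[0.56, 0.27], [0.27, 0.13]] + [[-0.00, 0.00], [0.00, -0.0]]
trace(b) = 0.69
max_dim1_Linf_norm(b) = 0.56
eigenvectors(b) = [[0.90, -0.43],[0.43, 0.9]]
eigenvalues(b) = [0.69, -0.0]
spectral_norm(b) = 0.69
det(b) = -0.00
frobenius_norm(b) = 0.69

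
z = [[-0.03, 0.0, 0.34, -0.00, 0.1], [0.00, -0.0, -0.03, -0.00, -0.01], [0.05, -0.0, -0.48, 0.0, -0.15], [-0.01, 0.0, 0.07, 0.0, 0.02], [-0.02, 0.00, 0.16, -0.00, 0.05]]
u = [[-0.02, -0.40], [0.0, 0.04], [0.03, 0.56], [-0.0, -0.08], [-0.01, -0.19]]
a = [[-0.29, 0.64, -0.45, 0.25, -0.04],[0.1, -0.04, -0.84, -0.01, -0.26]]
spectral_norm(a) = 1.05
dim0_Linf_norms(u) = [0.03, 0.56]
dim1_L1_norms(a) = [1.67, 1.25]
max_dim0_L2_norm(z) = 0.61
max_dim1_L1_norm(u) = 0.59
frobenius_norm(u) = 0.72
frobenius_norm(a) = 1.24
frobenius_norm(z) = 0.65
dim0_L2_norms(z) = [0.06, 0.0, 0.61, 0.0, 0.19]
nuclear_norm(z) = 0.66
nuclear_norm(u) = 0.73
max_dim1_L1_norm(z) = 0.68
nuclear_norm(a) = 1.71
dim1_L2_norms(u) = [0.4, 0.04, 0.56, 0.08, 0.19]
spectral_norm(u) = 0.72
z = u @ a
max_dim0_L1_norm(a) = 1.29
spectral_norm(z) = 0.65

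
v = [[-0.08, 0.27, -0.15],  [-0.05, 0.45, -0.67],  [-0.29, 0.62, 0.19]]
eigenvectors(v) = [[-0.91+0.00j, 0.24-0.14j, 0.24+0.14j], [-0.37+0.00j, (0.72+0j), (0.72-0j)], [-0.18+0.00j, 0.16-0.62j, (0.16+0.62j)]]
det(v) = 0.00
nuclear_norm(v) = 1.56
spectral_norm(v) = 0.93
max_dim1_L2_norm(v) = 0.81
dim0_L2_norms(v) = [0.3, 0.81, 0.71]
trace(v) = 0.56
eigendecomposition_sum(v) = [[0j, (-0-0j), -0.00+0.00j], [0j, -0.00-0.00j, (-0+0j)], [0j, -0.00-0.00j, -0.00+0.00j]] + [[(-0.04-0.05j), 0.14+0.06j, (-0.07+0.13j)], [(-0.03-0.16j), (0.23+0.3j), (-0.33+0.2j)], [-0.15-0.02j, 0.31-0.12j, 0.10+0.33j]] + [[(-0.04+0.05j), (0.14-0.06j), -0.07-0.13j], [-0.03+0.16j, 0.23-0.30j, (-0.33-0.2j)], [-0.15+0.02j, (0.31+0.12j), (0.1-0.33j)]]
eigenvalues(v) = [0j, (0.28+0.58j), (0.28-0.58j)]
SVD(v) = [[-0.34, 0.03, -0.94], [-0.78, -0.56, 0.27], [-0.52, 0.83, 0.21]] @ diag([0.9289218782962005, 0.6303999853824398, 4.9522505834534874e-05]) @ [[0.23,-0.83,0.51], [-0.34,0.43,0.84], [-0.91,-0.37,-0.18]]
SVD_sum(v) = [[-0.07,0.26,-0.16], [-0.17,0.6,-0.37], [-0.11,0.4,-0.25]] + [[-0.01, 0.01, 0.01], [0.12, -0.15, -0.3], [-0.18, 0.22, 0.44]] + [[0.0, 0.00, 0.00], [-0.0, -0.00, -0.0], [-0.00, -0.0, -0.00]]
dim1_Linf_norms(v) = [0.27, 0.67, 0.62]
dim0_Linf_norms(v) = [0.29, 0.62, 0.67]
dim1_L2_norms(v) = [0.32, 0.81, 0.71]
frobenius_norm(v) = 1.12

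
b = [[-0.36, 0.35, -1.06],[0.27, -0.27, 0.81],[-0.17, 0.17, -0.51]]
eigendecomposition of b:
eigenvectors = [[-0.74, 0.92, -0.41], [0.57, 0.32, 0.82], [-0.36, -0.20, 0.41]]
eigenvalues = [-1.13, -0.01, 0.0]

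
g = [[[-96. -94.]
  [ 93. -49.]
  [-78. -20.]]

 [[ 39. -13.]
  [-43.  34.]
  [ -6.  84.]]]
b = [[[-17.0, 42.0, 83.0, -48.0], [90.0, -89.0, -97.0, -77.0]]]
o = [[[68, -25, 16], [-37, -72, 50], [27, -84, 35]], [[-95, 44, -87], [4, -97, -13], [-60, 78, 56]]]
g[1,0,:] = [39.0, -13.0]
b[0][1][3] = -77.0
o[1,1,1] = -97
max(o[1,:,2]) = 56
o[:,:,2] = [[16, 50, 35], [-87, -13, 56]]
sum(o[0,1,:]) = -59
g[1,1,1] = 34.0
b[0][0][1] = 42.0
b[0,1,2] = -97.0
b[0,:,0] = [-17.0, 90.0]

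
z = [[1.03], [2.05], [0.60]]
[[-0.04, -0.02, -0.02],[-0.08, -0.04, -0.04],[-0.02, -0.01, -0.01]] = z@[[-0.04, -0.02, -0.02]]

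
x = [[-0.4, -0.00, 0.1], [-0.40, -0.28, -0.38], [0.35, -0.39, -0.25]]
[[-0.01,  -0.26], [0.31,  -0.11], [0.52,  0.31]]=x@[[0.05, 0.58], [-1.38, -0.11], [0.15, -0.25]]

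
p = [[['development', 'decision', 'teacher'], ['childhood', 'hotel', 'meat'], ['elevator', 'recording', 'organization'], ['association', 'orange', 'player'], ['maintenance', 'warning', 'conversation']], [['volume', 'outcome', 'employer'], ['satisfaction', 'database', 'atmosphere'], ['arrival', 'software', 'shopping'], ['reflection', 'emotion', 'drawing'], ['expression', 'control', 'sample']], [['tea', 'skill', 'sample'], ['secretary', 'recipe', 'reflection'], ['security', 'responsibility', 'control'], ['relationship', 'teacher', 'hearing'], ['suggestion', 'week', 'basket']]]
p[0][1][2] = 'meat'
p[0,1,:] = ['childhood', 'hotel', 'meat']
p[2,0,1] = 'skill'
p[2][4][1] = 'week'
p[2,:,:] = [['tea', 'skill', 'sample'], ['secretary', 'recipe', 'reflection'], ['security', 'responsibility', 'control'], ['relationship', 'teacher', 'hearing'], ['suggestion', 'week', 'basket']]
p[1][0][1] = 'outcome'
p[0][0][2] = 'teacher'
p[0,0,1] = 'decision'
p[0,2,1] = 'recording'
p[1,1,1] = 'database'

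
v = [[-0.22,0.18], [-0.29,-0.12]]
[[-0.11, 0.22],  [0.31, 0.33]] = v @ [[-0.55, -1.08], [-1.26, -0.11]]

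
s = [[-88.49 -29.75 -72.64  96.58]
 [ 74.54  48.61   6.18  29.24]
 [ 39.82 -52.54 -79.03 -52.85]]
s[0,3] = 96.58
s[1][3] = 29.24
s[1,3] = 29.24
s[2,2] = -79.03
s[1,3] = 29.24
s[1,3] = 29.24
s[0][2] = -72.64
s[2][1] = -52.54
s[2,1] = -52.54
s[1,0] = 74.54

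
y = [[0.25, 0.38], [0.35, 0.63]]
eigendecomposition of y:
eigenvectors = [[-0.86, -0.53], [0.50, -0.85]]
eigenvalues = [0.03, 0.85]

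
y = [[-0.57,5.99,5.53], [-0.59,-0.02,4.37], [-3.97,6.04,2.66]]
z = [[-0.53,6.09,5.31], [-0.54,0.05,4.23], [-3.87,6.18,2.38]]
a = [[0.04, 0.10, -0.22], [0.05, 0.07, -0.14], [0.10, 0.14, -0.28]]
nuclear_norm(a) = 0.47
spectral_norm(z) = 11.00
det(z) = -94.77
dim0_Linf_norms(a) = [0.1, 0.14, 0.28]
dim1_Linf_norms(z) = [6.09, 4.23, 6.18]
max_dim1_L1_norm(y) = 12.67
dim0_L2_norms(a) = [0.12, 0.19, 0.38]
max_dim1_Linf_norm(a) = 0.28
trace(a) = -0.17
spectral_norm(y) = 11.11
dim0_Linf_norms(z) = [3.87, 6.18, 5.31]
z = a + y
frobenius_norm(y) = 12.06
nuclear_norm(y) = 17.44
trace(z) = 1.90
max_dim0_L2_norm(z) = 8.68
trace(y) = 2.07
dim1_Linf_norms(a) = [0.22, 0.14, 0.28]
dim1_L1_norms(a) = [0.36, 0.26, 0.52]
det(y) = -99.59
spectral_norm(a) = 0.44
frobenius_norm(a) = 0.44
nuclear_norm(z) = 17.23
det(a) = 0.00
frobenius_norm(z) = 11.94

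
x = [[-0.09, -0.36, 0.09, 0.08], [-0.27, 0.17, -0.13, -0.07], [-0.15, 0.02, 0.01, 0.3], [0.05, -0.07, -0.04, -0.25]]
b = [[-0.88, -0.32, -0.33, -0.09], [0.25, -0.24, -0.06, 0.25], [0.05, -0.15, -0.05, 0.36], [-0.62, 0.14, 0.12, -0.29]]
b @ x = [[0.21,0.26,-0.04,-0.12],[0.06,-0.15,0.04,-0.04],[0.06,-0.07,0.01,-0.09],[-0.01,0.27,-0.06,0.05]]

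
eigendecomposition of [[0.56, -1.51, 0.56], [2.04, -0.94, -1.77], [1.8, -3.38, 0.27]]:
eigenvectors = [[-0.21, -0.72, 0.50], [-0.65, -0.4, -0.16], [-0.73, -0.57, 0.85]]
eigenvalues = [-2.26, 0.17, 1.98]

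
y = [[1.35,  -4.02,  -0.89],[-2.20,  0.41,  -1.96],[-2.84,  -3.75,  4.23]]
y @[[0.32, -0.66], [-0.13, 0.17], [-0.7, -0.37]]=[[1.58, -1.25], [0.61, 2.25], [-3.38, -0.33]]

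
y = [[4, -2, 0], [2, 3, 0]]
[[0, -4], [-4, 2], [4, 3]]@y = [[-8, -12, 0], [-12, 14, 0], [22, 1, 0]]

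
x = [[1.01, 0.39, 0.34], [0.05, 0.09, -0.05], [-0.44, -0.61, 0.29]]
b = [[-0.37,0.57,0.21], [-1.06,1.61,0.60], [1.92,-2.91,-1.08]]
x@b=[[-0.13, 0.21, 0.08],[-0.21, 0.32, 0.12],[1.37, -2.08, -0.77]]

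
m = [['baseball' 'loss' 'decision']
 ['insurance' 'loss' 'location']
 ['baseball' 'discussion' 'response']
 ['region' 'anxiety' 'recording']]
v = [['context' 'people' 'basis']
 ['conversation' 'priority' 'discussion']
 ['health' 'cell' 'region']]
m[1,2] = 'location'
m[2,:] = ['baseball', 'discussion', 'response']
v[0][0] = 'context'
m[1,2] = 'location'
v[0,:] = ['context', 'people', 'basis']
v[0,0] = 'context'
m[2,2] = 'response'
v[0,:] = ['context', 'people', 'basis']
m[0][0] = 'baseball'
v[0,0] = 'context'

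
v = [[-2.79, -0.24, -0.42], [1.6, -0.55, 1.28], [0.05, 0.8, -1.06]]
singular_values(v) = [3.4, 1.65, 0.05]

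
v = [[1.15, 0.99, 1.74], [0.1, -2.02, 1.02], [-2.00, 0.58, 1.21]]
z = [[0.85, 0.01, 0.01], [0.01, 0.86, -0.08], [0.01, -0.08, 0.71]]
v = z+[[0.3, 0.98, 1.73], [0.09, -2.88, 1.1], [-2.01, 0.66, 0.5]]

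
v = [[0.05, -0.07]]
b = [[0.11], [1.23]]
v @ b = [[-0.08]]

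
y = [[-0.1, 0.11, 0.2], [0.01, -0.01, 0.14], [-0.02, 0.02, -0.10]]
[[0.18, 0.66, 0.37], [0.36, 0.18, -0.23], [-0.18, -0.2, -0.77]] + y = [[0.08, 0.77, 0.57],[0.37, 0.17, -0.09],[-0.20, -0.18, -0.87]]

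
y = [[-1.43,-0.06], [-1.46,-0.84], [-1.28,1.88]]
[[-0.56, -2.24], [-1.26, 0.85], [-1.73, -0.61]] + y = [[-1.99, -2.30],[-2.72, 0.01],[-3.01, 1.27]]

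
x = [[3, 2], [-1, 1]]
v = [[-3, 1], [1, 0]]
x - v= [[6, 1], [-2, 1]]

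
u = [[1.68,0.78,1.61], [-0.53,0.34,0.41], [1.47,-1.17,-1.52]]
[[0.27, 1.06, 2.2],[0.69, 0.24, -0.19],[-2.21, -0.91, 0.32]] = u @[[-0.53,-0.03,0.85],[0.77,-0.43,0.47],[0.35,0.90,0.25]]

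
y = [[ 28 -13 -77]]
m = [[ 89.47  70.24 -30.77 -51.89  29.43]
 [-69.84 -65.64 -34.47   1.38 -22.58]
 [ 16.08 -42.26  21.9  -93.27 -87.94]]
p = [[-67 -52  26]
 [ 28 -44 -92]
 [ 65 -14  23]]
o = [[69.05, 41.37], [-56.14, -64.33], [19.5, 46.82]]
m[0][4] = 29.43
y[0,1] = -13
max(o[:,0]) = 69.05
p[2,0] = 65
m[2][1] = -42.26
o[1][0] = -56.14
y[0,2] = -77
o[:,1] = [41.37, -64.33, 46.82]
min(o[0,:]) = 41.37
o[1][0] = -56.14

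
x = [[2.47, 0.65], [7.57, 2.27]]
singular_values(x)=[8.31, 0.08]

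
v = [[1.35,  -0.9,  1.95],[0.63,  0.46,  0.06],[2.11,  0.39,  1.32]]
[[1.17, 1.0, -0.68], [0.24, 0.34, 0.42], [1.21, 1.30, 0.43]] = v@ [[0.14, 0.66, 0.14], [0.25, -0.16, 0.73], [0.62, -0.02, -0.11]]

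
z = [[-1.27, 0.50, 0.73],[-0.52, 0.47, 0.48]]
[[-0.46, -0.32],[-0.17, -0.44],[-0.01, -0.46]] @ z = [[0.75, -0.38, -0.49],[0.44, -0.29, -0.34],[0.25, -0.22, -0.23]]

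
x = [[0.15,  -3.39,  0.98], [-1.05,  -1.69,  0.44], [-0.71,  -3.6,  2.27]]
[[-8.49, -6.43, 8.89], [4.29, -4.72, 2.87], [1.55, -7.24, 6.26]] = x @ [[-7.71, 1.32, 1.46], [3.07, 2.13, -3.01], [3.14, 0.60, -1.56]]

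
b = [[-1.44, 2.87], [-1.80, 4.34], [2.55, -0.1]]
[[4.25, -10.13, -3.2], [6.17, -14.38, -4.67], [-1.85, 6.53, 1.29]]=b@[[-0.68, 2.47, 0.47],[1.14, -2.29, -0.88]]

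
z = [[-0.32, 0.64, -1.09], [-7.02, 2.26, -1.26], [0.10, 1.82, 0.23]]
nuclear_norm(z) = 10.39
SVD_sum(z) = [[-0.65,0.22,-0.12], [-6.96,2.4,-1.33], [-0.42,0.14,-0.08]] + [[0.15, 0.45, 0.01], [-0.05, -0.14, -0.00], [0.57, 1.67, 0.04]] + [[0.17,-0.04,-0.98], [-0.01,0.0,0.07], [-0.05,0.01,0.27]]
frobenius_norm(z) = 7.81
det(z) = 14.23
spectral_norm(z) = 7.53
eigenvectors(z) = [[0.26-0.18j, (0.26+0.18j), (-0.11+0j)], [0.77+0.00j, (0.77-0j), 0.73+0.00j], [(-0.06-0.55j), -0.06+0.55j, 0.68+0.00j]]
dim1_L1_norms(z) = [2.05, 10.54, 2.15]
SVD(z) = [[-0.09, 0.26, -0.96],  [-0.99, -0.08, 0.07],  [-0.06, 0.96, 0.27]] @ diag([7.525653197510656, 1.8298973022952059, 1.0329665114854243]) @ [[0.93, -0.32, 0.18], [0.32, 0.95, 0.02], [-0.18, 0.04, 0.98]]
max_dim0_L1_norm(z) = 7.44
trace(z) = 2.17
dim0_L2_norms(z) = [7.03, 2.97, 1.68]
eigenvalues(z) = [(0.01+2.57j), (0.01-2.57j), (2.16+0j)]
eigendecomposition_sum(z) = [[(-0.36+1.04j), (0.39+0.08j), (-0.48+0.08j)], [-2.20+1.57j, (0.66+0.72j), -1.07-0.52j], [(1.28+1.46j), (0.47-0.52j), (-0.29+0.8j)]] + [[-0.36-1.04j, (0.39-0.08j), (-0.48-0.08j)], [-2.20-1.57j, 0.66-0.72j, (-1.07+0.52j)], [(1.28-1.46j), 0.47+0.52j, (-0.29-0.8j)]] + [[(0.4-0j), -0.14+0.00j, -0.13+0.00j], [-2.63+0.00j, 0.94-0.00j, (0.87-0j)], [(-2.46+0j), (0.88-0j), 0.82-0.00j]]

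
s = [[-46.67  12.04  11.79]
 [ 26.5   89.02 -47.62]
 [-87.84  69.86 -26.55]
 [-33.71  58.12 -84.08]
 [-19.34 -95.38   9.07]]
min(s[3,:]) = -84.08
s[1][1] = 89.02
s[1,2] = -47.62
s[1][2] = -47.62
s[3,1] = 58.12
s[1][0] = 26.5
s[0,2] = 11.79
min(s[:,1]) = -95.38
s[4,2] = 9.07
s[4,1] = -95.38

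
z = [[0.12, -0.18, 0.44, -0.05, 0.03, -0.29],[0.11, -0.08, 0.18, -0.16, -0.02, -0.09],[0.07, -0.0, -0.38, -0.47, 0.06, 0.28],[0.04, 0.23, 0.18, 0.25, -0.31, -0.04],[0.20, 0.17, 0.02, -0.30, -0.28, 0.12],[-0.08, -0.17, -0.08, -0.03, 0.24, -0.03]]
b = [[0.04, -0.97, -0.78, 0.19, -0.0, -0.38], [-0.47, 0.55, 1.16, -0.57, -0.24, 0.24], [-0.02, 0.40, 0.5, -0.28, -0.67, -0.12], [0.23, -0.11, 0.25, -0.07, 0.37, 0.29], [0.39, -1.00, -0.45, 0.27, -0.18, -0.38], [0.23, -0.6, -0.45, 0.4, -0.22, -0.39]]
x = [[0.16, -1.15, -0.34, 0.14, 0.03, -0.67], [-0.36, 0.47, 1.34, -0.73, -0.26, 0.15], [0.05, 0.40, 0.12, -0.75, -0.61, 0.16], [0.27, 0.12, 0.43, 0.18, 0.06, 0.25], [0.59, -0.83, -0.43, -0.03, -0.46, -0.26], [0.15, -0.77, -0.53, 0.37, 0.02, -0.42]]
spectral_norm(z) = 0.86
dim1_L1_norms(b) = [2.36, 3.23, 1.99, 1.32, 2.67, 2.29]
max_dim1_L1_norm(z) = 1.26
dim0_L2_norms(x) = [0.78, 1.73, 1.61, 1.13, 0.81, 0.9]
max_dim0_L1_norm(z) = 1.28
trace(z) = -0.40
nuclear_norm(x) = 5.37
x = z + b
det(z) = 0.00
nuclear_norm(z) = 2.08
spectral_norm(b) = 2.51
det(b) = 0.00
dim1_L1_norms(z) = [1.11, 0.64, 1.26, 1.05, 1.09, 0.63]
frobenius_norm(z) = 1.21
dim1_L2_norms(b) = [1.32, 1.52, 0.98, 0.59, 1.27, 0.99]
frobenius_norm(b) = 2.82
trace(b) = 0.45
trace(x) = 0.05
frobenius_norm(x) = 2.99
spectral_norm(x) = 2.49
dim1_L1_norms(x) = [2.49, 3.31, 2.09, 1.31, 2.6, 2.26]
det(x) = -0.01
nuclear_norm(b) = 4.79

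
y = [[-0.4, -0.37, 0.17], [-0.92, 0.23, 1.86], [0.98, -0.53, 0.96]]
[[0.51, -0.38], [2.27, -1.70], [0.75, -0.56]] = y @ [[-0.47, 0.35], [-0.40, 0.30], [1.04, -0.78]]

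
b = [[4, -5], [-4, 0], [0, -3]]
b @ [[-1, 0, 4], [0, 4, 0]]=[[-4, -20, 16], [4, 0, -16], [0, -12, 0]]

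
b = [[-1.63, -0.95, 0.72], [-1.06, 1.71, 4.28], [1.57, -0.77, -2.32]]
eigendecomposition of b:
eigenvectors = [[(-0.6+0j), (-0.34+0.26j), (-0.34-0.26j)], [-0.59+0.00j, 0.81+0.00j, 0.81-0.00j], [(0.54+0j), -0.31+0.26j, (-0.31-0.26j)]]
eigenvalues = [(-3.22+0j), (0.49+1.05j), (0.49-1.05j)]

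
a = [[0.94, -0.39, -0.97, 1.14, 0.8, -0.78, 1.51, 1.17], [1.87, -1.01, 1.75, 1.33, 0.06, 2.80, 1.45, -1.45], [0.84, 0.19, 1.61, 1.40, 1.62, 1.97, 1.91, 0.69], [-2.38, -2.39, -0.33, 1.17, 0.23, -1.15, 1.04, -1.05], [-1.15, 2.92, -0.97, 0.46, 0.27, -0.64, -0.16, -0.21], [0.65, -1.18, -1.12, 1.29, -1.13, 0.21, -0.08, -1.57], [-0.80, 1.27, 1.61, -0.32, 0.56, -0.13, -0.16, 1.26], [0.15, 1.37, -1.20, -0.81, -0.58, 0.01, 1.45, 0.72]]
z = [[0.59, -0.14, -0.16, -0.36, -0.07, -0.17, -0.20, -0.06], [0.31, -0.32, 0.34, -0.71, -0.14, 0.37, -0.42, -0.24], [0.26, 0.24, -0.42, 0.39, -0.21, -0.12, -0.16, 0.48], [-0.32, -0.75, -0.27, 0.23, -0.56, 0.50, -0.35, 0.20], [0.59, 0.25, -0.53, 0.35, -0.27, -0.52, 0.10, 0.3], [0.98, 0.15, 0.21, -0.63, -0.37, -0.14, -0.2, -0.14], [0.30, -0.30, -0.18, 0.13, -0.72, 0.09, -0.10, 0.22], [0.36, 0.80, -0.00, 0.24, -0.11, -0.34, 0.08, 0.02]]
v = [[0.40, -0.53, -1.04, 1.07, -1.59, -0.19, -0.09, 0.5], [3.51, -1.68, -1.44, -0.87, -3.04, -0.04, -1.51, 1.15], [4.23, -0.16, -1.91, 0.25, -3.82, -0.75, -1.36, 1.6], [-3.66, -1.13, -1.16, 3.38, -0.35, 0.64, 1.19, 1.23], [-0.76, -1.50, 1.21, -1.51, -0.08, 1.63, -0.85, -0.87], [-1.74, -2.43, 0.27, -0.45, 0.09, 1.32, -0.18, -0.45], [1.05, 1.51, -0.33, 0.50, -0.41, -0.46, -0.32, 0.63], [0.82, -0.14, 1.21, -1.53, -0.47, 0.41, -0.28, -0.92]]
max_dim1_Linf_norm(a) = 2.92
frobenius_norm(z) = 2.96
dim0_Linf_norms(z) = [0.98, 0.8, 0.53, 0.71, 0.72, 0.52, 0.42, 0.48]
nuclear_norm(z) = 6.08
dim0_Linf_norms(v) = [4.23, 2.43, 1.91, 3.38, 3.82, 1.63, 1.51, 1.6]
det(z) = 0.00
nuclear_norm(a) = 23.36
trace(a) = 3.75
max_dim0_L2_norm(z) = 1.46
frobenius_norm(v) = 11.86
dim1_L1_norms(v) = [5.41, 13.24, 14.08, 12.74, 8.41, 6.93, 5.21, 5.78]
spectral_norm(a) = 6.04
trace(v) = 0.19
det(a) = -410.61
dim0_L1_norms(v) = [16.17, 9.08, 8.57, 9.56, 9.85, 5.44, 5.78, 7.35]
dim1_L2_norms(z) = [0.77, 1.1, 0.88, 1.23, 1.12, 1.28, 0.9, 0.98]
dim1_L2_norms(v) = [2.34, 5.55, 6.42, 5.56, 3.27, 3.35, 2.15, 2.41]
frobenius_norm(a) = 9.79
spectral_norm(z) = 1.79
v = a @ z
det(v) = -0.00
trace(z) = -0.41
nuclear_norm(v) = 22.07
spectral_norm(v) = 9.01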